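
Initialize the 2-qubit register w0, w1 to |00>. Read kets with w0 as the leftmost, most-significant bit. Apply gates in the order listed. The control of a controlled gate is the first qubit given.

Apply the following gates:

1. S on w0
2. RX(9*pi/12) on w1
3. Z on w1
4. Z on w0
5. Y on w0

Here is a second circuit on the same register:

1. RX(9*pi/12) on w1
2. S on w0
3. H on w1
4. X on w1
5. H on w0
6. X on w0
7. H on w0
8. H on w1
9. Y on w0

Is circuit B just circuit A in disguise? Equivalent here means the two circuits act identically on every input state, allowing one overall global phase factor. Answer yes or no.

Yes: on every input state the two circuits agree up to one overall phase factor.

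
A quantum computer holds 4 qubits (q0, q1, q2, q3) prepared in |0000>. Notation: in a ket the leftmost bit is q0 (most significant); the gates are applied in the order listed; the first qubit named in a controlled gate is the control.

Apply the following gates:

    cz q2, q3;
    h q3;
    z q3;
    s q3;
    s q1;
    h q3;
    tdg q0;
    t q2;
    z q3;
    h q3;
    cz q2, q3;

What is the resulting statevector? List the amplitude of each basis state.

The resulting statevector has amplitude -sqrt(2)*I/2 on |0000>, sqrt(2)/2 on |0001>, and 0 on every other basis state.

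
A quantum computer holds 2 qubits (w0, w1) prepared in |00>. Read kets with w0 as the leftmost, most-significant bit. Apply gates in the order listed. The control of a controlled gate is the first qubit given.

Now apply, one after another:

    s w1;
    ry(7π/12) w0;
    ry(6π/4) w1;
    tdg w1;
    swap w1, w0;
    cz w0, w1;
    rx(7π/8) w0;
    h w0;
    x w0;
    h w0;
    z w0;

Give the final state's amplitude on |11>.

|11> carries amplitude -sqrt(6)*sqrt(1/2 - sqrt(2)/4)*exp(-I*pi/4)*cos(7*pi/16)/4 - sqrt(2)*sqrt(sqrt(2)/4 + 1/2)*exp(-I*pi/4)*cos(7*pi/16)/4 + sqrt(6)*I*sqrt(1/2 - sqrt(2)/4)*sin(7*pi/16)/4 + sqrt(2)*I*sqrt(sqrt(2)/4 + 1/2)*sin(7*pi/16)/4 in the final state. Key observation: steps 8-11 multiply out to the identity, so the circuit reduces to the remaining gates.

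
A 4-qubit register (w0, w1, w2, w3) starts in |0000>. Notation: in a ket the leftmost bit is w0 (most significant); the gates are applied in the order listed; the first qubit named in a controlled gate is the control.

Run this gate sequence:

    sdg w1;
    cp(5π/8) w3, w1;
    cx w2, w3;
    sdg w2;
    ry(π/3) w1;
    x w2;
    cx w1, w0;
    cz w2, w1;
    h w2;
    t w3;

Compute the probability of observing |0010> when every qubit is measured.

A full measurement returns |0010> with probability 3/8.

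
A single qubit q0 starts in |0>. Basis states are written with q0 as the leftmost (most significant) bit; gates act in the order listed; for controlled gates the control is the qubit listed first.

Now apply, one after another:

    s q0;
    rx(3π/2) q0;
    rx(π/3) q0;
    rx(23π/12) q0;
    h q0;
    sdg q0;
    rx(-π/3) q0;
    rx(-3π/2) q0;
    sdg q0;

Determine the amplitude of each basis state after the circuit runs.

The resulting statevector has amplitude -sqrt(2*sqrt(2) + 4)/8 - sqrt(4 - 2*sqrt(2))/8 - I*sqrt(6*sqrt(2) + 12)/8 + I*sqrt(12 - 6*sqrt(2))/8 on |0>, sqrt(12 - 6*sqrt(2))/8 + sqrt(6*sqrt(2) + 12)/8 - I*sqrt(2*sqrt(2) + 4)/8 + I*sqrt(4 - 2*sqrt(2))/8 on |1>.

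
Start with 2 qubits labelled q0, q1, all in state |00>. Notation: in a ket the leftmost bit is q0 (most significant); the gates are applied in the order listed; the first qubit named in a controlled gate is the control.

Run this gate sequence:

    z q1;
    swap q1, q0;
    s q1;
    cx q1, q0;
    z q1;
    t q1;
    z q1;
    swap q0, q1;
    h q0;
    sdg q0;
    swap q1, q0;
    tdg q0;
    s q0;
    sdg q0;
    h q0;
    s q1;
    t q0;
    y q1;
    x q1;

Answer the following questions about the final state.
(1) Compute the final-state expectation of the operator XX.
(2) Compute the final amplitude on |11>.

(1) The expectation value of XX is -sqrt(2)/2.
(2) The amplitude on |11> is -exp(3*I*pi/4)/2.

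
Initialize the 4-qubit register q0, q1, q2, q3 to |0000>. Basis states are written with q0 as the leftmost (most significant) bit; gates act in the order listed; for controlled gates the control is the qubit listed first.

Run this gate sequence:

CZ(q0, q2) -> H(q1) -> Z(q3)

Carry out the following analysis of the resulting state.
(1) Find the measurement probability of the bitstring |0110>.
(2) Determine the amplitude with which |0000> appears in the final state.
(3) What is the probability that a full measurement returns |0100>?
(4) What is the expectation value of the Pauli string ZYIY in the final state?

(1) Outcome |0110> occurs with probability 0.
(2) The amplitude on |0000> is sqrt(2)/2.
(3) Outcome |0100> occurs with probability 1/2.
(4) In the final state, ZYIY has expectation 0.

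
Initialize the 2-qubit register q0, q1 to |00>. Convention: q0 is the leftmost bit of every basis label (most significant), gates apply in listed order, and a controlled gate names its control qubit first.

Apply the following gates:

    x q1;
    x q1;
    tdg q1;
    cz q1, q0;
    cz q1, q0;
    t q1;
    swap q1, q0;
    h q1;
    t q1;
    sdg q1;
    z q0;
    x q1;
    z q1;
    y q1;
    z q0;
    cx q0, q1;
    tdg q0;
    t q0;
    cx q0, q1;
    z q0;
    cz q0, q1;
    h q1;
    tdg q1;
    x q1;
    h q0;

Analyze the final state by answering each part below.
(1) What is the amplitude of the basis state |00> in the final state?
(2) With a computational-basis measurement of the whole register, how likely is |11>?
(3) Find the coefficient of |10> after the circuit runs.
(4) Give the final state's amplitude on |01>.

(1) The amplitude on |00> is sqrt(2)*(-1 + exp(I*pi/4))/4.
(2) The probability of measuring |11> is sqrt(2)/8 + 1/4.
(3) |10> carries amplitude sqrt(2)*(-1 + exp(I*pi/4))/4 in the final state.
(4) The final state's coefficient on |01> equals sqrt(2)*(exp(I*pi/4) + I)/4.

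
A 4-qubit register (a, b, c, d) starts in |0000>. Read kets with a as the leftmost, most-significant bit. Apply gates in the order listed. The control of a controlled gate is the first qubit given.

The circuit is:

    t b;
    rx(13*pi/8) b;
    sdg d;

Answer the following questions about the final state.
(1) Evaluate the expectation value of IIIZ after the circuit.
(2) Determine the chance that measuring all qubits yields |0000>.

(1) The expectation value of IIIZ is 1.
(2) The probability of measuring |0000> is cos(3*pi/16)**2.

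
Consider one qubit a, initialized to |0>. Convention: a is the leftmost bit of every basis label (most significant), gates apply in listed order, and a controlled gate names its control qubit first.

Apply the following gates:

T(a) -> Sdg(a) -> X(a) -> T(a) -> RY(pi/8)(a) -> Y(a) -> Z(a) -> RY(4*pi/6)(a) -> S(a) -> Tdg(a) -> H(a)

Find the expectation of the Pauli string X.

The expectation value of X is -sqrt(sqrt(2) + 2)/4 + sqrt(6 - 3*sqrt(2))/4.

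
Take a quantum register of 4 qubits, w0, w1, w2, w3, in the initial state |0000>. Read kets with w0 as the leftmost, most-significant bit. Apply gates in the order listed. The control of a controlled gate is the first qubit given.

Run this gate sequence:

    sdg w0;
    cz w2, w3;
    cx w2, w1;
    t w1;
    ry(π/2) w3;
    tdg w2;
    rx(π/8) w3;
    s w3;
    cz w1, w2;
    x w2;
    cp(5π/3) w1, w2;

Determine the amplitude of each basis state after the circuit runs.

After the circuit, the state carries amplitude -sqrt(2)*exp(15*I*pi/16)/2 on |0010>, sqrt(2)*(sin(pi/16) + I*cos(pi/16))/2 on |0011>, and 0 on every other basis state.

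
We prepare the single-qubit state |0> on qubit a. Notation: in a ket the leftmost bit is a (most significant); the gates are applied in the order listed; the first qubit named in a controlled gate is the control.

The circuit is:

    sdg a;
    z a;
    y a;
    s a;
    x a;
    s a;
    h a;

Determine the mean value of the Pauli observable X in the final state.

The observable X averages to 1.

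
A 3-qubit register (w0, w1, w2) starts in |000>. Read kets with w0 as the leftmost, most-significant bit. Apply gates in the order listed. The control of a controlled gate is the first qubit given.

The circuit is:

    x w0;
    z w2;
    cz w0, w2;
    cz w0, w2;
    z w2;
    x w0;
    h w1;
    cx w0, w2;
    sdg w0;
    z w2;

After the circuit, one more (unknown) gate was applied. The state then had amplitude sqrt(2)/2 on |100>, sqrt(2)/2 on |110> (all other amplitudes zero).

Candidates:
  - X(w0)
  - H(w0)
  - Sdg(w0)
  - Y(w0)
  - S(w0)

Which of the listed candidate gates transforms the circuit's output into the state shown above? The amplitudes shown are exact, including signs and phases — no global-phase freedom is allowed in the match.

The applied gate was X(w0). Key observation: the block from step 1 through step 6 cancels to the identity and can be dropped.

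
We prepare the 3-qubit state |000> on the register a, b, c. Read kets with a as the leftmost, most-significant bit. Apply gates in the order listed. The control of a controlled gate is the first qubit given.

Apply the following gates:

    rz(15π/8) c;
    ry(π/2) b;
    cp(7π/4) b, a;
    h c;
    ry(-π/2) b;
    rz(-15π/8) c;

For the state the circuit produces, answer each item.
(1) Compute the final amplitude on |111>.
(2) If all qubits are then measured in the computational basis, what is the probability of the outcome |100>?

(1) |111> carries amplitude 0 in the final state.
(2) The probability of measuring |100> is 0.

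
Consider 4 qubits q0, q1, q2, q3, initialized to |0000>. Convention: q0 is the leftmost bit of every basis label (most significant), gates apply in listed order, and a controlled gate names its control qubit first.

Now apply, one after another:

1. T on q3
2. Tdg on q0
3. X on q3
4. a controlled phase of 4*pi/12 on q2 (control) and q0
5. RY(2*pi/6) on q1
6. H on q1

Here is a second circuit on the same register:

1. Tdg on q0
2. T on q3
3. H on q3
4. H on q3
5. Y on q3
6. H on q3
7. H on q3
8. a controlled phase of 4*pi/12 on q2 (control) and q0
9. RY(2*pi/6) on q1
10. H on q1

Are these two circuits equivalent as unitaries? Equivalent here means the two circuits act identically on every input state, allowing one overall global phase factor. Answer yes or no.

No — the two circuits implement different unitaries, even allowing a global phase.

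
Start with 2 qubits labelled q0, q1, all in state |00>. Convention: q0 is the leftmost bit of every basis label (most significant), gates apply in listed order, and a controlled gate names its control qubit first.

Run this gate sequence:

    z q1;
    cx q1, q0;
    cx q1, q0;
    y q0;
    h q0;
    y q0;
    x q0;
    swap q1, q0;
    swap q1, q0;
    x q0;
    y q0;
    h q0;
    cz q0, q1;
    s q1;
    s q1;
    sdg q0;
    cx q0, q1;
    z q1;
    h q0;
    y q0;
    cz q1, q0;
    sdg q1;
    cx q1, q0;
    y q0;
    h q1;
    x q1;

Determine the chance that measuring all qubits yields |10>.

A full measurement returns |10> with probability 1/4.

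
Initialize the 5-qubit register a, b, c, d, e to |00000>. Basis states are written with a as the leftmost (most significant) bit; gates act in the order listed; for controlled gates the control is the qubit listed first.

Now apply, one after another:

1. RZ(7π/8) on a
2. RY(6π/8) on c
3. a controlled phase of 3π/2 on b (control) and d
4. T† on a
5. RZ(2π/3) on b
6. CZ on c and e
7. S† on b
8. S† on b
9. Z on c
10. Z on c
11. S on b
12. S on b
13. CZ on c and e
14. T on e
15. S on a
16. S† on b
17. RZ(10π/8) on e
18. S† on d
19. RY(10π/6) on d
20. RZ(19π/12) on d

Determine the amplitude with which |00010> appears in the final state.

The amplitude on |00010> is -sqrt(2 - sqrt(2))*exp(19*I*pi/48)/4.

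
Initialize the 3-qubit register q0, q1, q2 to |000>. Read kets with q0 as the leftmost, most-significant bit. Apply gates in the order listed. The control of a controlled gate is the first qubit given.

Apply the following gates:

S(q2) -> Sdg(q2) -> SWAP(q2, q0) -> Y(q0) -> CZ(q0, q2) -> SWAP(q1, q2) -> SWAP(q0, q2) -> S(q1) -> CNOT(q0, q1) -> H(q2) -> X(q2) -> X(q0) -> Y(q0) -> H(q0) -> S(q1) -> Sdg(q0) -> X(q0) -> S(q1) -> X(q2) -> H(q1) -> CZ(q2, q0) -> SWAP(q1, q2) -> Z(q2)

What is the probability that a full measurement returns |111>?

The probability of measuring |111> is 1/8. Key observation: the block from step 1 through step 2 cancels to the identity and can be dropped.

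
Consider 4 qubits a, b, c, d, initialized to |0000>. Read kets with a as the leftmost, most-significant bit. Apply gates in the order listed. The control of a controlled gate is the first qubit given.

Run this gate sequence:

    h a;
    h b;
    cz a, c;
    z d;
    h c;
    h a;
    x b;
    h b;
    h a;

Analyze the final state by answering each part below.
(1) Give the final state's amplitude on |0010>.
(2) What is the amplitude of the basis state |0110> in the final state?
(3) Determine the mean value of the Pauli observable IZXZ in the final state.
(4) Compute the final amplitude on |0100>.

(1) The amplitude on |0010> is 1/2.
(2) |0110> carries amplitude 0 in the final state.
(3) The observable IZXZ averages to 1.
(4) The final state's coefficient on |0100> equals 0.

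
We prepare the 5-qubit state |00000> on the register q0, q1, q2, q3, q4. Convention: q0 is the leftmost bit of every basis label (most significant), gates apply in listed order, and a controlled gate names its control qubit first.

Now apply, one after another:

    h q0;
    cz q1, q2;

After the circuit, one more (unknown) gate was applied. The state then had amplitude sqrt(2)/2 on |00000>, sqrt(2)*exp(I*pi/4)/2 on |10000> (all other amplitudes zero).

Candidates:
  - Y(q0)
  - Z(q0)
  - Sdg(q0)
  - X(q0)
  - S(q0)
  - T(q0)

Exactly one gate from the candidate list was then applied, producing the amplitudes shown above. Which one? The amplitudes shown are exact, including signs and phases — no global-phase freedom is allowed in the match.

The unique candidate consistent with the amplitudes is T(q0).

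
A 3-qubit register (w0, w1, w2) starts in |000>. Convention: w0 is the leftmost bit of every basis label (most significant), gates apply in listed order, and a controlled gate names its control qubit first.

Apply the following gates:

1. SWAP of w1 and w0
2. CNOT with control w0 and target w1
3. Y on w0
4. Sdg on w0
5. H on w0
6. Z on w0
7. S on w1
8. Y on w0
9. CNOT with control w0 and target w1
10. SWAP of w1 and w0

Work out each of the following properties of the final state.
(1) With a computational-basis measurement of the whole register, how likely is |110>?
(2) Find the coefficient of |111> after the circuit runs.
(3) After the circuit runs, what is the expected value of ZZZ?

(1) A full measurement returns |110> with probability 1/2.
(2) The amplitude on |111> is 0.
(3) In the final state, ZZZ has expectation 1.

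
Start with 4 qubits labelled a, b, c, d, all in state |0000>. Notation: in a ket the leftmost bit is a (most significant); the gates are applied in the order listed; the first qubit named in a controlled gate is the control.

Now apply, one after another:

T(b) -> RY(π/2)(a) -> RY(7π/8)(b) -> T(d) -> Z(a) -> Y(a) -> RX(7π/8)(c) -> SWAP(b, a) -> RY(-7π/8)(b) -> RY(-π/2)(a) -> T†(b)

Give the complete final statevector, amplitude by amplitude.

After the circuit, the state carries amplitude I*(sqrt(2 - sqrt(2)) + 2)*sin(pi/16)/4 on |0000>, 0 on |0001>, (sqrt(2 - sqrt(2)) + 2)*cos(pi/16)/4 on |0010>, 0 on |0011>, -sqrt(sqrt(2) + 2)*exp(I*pi/4)*sin(pi/16)/4 on |0100>, 0 on |0101>, sqrt(sqrt(2) + 2)*exp(3*I*pi/4)*cos(pi/16)/4 on |0110>, 0 on |0111>, I*sqrt(sqrt(2) + 2)*sin(pi/16)/4 on |1000>, 0 on |1001>, sqrt(sqrt(2) + 2)*cos(pi/16)/4 on |1010>, 0 on |1011>, (-2 + sqrt(2 - sqrt(2)))*exp(I*pi/4)*sin(pi/16)/4 on |1100>, 0 on |1101>, (2 - sqrt(2 - sqrt(2)))*exp(3*I*pi/4)*cos(pi/16)/4 on |1110>, 0 on |1111>.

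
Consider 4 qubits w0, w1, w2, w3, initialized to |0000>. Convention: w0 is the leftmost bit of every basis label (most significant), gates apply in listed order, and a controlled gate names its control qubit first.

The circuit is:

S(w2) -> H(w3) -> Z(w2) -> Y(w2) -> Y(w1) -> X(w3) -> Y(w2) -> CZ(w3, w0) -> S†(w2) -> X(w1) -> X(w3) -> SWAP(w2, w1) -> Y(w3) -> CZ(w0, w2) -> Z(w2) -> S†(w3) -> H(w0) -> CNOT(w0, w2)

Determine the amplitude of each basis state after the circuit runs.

The final amplitudes are 1/2 on |0000>, I/2 on |0001>, 1/2 on |1010>, I/2 on |1011>, and 0 on every other basis state.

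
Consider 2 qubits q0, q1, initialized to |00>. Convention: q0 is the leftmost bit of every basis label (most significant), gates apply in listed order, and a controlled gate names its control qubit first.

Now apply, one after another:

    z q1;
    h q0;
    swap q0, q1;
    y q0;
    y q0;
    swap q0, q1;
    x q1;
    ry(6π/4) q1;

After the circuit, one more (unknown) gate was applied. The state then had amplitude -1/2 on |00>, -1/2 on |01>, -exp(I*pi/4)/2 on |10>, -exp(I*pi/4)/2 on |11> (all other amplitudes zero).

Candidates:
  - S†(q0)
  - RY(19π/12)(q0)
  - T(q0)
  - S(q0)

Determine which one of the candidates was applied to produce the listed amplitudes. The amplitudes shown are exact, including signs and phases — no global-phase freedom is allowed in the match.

The applied gate was T(q0). Key observation: steps 3-6 multiply out to the identity, so the circuit reduces to the remaining gates.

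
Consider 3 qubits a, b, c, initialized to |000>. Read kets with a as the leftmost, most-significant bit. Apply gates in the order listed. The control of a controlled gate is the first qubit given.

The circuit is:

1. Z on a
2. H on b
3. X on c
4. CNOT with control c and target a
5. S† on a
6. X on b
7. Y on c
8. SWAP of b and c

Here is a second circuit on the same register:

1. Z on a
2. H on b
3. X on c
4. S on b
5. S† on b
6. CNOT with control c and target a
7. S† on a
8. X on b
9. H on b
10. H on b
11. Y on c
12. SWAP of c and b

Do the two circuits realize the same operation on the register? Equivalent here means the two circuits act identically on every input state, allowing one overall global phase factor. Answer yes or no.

Yes: on every input state the two circuits agree up to one overall phase factor.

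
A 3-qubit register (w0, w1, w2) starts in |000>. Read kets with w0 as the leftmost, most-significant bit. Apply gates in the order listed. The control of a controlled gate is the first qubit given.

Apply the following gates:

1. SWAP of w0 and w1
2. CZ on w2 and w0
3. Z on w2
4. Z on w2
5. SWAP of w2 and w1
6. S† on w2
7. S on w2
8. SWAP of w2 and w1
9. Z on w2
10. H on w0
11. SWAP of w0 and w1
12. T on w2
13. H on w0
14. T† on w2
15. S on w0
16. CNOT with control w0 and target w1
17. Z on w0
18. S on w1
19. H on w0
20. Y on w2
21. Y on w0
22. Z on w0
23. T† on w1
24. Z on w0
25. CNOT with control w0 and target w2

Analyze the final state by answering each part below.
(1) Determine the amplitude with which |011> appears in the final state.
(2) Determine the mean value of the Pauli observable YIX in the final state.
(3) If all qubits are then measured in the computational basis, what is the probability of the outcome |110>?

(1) The amplitude on |011> is sqrt(2)*(1 - I)*exp(3*I*pi/4)/4. Key observation: steps 4-9 multiply out to the identity, so the circuit reduces to the remaining gates.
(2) The observable YIX averages to 1.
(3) A full measurement returns |110> with probability 1/4.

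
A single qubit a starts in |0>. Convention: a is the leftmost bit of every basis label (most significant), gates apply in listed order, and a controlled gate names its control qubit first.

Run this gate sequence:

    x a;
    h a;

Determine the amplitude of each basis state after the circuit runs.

The resulting statevector has amplitude sqrt(2)/2 on |0>, -sqrt(2)/2 on |1>.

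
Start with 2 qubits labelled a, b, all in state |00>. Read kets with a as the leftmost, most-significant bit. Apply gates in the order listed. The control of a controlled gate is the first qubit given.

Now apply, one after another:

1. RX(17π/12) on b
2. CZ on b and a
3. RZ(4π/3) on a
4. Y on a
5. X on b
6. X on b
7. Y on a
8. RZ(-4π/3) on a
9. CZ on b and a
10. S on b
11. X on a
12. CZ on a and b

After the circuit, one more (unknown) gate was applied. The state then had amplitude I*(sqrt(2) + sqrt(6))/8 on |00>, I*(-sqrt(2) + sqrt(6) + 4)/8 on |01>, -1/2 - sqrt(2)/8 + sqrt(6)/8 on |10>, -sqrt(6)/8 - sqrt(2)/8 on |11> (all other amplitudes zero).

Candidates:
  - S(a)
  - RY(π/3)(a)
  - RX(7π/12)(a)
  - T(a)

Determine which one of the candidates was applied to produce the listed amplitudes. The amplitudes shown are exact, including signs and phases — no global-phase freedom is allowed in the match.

It was RX(7π/12)(a) that produced the state shown. Key observation: gates 2-9 undo each other exactly, leaving only the rest of the circuit to track.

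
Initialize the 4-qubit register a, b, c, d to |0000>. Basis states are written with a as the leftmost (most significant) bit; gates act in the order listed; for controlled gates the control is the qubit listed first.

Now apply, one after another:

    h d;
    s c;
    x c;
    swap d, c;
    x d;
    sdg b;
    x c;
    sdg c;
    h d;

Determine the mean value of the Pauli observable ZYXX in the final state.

In the final state, ZYXX has expectation 0.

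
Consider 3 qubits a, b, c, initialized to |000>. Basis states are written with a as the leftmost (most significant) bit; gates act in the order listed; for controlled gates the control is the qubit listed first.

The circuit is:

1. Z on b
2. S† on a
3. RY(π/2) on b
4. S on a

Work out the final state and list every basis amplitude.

The resulting statevector has amplitude sqrt(2)/2 on |000>, sqrt(2)/2 on |010>, and 0 on every other basis state.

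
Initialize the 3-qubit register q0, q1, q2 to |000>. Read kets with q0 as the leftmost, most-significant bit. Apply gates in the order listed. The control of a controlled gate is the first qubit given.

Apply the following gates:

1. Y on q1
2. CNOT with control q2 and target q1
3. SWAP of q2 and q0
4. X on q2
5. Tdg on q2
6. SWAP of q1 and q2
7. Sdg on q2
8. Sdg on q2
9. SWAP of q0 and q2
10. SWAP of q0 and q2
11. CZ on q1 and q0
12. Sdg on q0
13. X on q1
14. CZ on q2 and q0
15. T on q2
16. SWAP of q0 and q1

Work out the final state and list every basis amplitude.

The resulting statevector has amplitude -I on |001>, and 0 on every other basis state.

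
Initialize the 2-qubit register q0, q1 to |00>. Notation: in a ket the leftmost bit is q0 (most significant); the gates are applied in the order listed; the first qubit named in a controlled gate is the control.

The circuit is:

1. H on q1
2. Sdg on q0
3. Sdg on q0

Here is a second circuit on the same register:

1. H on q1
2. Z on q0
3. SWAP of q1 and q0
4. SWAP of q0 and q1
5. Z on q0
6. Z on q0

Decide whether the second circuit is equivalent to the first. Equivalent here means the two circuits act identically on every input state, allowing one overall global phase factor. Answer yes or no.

Yes, they are equivalent — the unitaries differ by at most a global phase.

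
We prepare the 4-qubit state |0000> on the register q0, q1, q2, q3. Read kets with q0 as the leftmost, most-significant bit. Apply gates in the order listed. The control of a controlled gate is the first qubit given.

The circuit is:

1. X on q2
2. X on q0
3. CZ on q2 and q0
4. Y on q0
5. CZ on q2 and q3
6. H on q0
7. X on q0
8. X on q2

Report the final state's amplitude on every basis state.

After the circuit, the state carries amplitude sqrt(2)*I/2 on |0000>, sqrt(2)*I/2 on |1000>, and 0 on every other basis state.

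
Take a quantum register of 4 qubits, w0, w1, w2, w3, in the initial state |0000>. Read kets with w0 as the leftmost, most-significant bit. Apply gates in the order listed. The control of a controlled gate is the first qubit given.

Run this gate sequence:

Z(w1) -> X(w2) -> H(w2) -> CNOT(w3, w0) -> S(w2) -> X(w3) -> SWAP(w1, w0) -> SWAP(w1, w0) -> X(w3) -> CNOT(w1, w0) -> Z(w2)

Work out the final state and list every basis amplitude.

The resulting statevector has amplitude sqrt(2)/2 on |0000>, sqrt(2)*I/2 on |0010>, and 0 on every other basis state. Key observation: steps 6-9 multiply out to the identity, so the circuit reduces to the remaining gates.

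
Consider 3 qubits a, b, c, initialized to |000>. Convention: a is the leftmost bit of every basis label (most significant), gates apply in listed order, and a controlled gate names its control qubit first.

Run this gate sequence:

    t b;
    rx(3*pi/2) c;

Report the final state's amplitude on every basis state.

The final amplitudes are -sqrt(2)/2 on |000>, -sqrt(2)*I/2 on |001>, and 0 on every other basis state.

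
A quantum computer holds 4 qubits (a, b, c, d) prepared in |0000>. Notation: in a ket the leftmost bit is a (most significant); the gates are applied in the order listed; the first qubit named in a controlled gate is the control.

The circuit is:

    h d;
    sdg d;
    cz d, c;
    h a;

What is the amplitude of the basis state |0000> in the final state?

|0000> carries amplitude 1/2 in the final state.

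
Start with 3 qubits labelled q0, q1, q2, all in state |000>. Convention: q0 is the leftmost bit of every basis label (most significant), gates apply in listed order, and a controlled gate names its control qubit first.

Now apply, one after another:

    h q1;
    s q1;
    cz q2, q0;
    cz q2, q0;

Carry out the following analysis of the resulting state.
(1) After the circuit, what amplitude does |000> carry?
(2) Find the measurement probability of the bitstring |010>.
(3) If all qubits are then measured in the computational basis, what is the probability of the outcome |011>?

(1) |000> carries amplitude sqrt(2)/2 in the final state.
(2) Outcome |010> occurs with probability 1/2.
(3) The probability of measuring |011> is 0.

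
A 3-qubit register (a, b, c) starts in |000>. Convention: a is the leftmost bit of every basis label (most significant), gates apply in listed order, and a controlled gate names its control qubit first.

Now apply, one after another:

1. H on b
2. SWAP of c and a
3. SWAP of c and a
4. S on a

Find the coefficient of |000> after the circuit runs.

|000> carries amplitude sqrt(2)/2 in the final state.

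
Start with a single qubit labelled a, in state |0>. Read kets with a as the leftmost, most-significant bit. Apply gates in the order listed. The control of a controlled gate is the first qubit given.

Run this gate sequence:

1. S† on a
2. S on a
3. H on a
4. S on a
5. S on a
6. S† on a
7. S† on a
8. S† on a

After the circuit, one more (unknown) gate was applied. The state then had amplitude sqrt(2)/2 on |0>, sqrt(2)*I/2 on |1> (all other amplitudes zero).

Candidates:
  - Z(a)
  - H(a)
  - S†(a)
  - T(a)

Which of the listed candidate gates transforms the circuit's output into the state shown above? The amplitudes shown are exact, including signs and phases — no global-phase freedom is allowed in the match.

The applied gate was Z(a).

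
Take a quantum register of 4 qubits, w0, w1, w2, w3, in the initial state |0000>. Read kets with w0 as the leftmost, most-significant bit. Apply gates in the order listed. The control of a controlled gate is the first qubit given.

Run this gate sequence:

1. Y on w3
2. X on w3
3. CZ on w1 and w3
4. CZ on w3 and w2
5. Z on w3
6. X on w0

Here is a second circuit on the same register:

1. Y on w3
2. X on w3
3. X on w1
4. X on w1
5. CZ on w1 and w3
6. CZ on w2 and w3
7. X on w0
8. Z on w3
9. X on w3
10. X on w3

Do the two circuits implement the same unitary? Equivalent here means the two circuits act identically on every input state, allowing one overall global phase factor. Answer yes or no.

Yes, they are equivalent — the unitaries differ by at most a global phase.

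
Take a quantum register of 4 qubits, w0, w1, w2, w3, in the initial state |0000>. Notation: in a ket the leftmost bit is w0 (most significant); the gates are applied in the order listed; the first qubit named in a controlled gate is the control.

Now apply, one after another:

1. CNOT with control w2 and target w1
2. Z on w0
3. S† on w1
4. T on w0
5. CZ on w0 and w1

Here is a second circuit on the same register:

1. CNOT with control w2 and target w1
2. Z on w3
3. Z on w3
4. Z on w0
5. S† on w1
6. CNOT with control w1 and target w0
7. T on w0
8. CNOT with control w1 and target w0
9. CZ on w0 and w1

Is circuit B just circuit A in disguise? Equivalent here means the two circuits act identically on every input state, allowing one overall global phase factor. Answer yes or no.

No, they are not equivalent — no single phase factor reconciles the two unitaries.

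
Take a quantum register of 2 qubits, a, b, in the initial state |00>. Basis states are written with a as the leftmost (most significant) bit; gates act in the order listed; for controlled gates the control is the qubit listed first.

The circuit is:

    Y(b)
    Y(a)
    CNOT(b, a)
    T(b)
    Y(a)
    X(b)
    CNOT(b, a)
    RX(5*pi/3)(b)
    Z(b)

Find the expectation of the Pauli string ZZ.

In the final state, ZZ has expectation -1/2.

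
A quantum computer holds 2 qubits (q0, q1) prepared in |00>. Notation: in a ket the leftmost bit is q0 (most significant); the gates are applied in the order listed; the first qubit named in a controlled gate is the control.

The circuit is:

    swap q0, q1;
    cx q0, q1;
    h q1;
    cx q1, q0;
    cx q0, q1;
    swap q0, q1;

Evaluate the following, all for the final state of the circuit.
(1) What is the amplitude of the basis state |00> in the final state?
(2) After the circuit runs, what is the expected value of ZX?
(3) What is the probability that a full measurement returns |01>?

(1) The final state's coefficient on |00> equals sqrt(2)/2.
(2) In the final state, ZX has expectation 1.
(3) Outcome |01> occurs with probability 1/2.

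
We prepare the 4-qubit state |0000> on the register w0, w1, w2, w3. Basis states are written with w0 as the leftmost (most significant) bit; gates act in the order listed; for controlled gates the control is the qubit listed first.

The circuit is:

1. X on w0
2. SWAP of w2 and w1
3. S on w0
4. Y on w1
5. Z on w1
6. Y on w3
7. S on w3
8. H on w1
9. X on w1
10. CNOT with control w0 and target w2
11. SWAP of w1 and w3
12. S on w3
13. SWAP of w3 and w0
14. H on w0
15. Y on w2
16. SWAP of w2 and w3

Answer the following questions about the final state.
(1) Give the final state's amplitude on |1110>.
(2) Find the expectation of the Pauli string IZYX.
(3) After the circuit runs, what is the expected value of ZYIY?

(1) |1110> carries amplitude 1/2 - I/2 in the final state.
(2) The expectation value of IZYX is 0.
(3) In the final state, ZYIY has expectation 0.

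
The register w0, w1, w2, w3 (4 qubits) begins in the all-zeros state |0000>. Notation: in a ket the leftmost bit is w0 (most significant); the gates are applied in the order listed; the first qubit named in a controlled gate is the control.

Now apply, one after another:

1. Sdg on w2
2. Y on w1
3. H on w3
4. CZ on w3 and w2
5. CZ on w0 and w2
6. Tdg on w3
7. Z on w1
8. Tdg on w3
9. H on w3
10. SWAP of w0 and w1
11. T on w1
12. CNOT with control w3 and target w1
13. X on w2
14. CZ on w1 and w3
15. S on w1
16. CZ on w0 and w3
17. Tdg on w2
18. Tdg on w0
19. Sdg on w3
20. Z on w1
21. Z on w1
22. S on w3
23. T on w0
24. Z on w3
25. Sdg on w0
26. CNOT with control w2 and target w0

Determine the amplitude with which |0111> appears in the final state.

|0111> carries amplitude (1 + I)*exp(I*pi/4)/2 in the final state. Key observation: gates 18-23 undo each other exactly, leaving only the rest of the circuit to track.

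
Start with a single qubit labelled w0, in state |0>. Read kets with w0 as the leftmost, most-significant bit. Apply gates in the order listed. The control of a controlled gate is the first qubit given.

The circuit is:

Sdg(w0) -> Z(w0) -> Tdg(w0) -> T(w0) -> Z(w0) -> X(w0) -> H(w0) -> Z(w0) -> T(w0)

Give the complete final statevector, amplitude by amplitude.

The final amplitudes are sqrt(2)/2 on |0>, sqrt(2)*exp(I*pi/4)/2 on |1>. Key observation: steps 2-5 multiply out to the identity, so the circuit reduces to the remaining gates.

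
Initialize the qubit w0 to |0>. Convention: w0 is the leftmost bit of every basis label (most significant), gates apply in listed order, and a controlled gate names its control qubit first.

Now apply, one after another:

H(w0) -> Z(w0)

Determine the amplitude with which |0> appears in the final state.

The final state's coefficient on |0> equals sqrt(2)/2.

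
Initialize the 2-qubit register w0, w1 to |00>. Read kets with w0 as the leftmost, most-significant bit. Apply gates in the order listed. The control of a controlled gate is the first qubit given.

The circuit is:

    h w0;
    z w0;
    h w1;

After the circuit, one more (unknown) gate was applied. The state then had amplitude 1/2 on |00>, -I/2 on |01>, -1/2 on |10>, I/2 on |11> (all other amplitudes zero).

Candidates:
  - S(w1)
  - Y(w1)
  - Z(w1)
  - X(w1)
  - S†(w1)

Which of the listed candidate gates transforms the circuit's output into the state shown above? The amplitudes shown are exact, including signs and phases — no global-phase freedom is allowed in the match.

The unique candidate consistent with the amplitudes is S†(w1).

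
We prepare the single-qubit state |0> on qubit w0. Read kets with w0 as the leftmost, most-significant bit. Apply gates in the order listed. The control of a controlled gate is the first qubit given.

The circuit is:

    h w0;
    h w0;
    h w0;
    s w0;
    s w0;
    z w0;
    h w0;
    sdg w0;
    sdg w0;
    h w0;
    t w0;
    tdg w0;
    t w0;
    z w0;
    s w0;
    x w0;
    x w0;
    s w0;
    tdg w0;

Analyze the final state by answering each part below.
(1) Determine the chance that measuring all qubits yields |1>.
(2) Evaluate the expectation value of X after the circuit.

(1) A full measurement returns |1> with probability 1/2.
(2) The expectation value of X is 1.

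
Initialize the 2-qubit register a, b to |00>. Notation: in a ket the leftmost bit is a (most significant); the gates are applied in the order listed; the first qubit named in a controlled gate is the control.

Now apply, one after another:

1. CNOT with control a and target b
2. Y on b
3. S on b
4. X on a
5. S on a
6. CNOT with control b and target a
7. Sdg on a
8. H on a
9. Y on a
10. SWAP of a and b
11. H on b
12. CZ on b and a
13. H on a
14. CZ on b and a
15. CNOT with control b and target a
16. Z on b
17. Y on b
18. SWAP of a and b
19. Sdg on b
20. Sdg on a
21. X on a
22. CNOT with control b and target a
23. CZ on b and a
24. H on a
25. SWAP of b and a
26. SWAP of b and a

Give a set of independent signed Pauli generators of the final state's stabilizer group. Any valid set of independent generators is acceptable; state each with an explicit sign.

The final state is stabilized by the group generated by -XZ, -ZY; other independent generating sets are equally valid.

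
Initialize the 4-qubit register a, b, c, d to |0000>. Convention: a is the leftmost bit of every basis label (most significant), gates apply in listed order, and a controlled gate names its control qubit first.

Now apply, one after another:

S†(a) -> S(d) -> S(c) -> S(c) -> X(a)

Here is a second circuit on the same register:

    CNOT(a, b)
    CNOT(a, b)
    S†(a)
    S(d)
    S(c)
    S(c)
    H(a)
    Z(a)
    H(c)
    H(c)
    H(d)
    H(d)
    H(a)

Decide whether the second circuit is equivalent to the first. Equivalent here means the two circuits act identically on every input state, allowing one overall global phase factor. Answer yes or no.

Yes — the two circuits implement the same unitary up to a global phase.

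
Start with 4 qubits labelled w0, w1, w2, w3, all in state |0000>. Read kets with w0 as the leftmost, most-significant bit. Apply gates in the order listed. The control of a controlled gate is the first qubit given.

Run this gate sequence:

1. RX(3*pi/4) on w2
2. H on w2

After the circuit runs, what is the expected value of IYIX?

The expectation value of IYIX is 0.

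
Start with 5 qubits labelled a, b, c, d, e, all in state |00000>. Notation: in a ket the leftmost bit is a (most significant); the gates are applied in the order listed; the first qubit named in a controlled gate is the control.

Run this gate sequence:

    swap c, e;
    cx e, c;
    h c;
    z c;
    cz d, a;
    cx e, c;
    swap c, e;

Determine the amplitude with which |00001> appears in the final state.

|00001> carries amplitude -sqrt(2)/2 in the final state.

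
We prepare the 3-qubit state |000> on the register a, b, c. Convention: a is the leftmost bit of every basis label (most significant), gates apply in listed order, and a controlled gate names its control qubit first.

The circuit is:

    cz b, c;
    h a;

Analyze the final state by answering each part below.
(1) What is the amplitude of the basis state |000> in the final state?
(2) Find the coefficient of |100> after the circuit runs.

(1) The final state's coefficient on |000> equals sqrt(2)/2.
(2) |100> carries amplitude sqrt(2)/2 in the final state.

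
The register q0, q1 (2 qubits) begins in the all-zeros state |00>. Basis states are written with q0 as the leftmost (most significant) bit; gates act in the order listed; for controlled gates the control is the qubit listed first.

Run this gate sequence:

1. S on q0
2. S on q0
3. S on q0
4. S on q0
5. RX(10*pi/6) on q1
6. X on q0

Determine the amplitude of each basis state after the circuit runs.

The final amplitudes are 0 on |00>, 0 on |01>, -sqrt(3)/2 on |10>, -I/2 on |11>.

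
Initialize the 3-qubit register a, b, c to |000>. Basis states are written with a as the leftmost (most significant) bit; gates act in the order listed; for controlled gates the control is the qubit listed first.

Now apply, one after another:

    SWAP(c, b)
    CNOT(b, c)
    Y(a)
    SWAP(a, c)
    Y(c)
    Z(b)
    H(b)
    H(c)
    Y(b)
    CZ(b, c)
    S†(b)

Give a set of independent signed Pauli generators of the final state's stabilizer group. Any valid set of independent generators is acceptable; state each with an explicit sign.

One valid set of independent stabilizer generators is +IYZ, +IZX, +ZII (any independent generating set of the same group is equally correct).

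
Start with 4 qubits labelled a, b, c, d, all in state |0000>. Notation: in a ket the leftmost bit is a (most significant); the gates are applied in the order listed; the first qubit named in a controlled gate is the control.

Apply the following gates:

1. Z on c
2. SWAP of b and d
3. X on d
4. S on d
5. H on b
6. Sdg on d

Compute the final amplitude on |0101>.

The amplitude on |0101> is sqrt(2)/2.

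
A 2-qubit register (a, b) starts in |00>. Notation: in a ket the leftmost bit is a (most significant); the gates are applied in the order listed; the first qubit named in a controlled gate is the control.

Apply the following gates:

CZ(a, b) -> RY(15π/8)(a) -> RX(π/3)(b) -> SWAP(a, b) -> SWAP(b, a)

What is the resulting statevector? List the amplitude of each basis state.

The resulting statevector has amplitude -sqrt(3)*cos(pi/16)/2 on |00>, I*cos(pi/16)/2 on |01>, sqrt(3)*sin(pi/16)/2 on |10>, -I*sin(pi/16)/2 on |11>.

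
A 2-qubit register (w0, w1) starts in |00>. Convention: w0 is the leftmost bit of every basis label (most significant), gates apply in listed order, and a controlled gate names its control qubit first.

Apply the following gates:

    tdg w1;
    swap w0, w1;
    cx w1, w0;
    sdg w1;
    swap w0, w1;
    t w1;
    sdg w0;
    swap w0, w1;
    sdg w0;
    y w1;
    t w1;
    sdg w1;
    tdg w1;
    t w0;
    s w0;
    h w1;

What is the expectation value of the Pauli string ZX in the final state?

The observable ZX averages to -1.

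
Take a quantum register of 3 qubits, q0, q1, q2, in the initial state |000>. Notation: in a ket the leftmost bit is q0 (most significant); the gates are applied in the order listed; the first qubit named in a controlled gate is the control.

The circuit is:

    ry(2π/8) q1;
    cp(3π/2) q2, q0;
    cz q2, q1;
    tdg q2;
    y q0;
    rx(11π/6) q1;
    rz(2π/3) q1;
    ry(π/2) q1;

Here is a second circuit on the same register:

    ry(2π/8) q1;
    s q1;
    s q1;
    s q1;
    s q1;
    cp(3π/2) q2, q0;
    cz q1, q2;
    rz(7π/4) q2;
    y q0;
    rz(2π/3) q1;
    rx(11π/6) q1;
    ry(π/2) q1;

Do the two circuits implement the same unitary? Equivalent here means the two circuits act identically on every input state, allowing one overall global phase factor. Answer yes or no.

No: there is an input state on which the two circuits produce genuinely different outputs (not merely differing by a phase).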